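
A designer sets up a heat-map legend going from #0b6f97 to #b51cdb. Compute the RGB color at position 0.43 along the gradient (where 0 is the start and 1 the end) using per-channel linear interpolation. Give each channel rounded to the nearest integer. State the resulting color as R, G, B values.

(84, 75, 180)

#0b6f97 → (11, 111, 151); #b51cdb → (181, 28, 219).
R = 11 + 0.43 × (181 − 11) = 11 + 0.43 × 170 = 84.1 → 84
G = 111 + 0.43 × (28 − 111) = 111 + 0.43 × -83 = 75.31 → 75
B = 151 + 0.43 × (219 − 151) = 151 + 0.43 × 68 = 180.24 → 180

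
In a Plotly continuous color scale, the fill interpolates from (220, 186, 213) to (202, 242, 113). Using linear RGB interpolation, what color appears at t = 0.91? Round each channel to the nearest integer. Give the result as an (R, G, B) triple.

R = 220 + 0.91 × (202 − 220) = 220 + 0.91 × -18 = 203.62 → 204
G = 186 + 0.91 × (242 − 186) = 186 + 0.91 × 56 = 236.96 → 237
B = 213 + 0.91 × (113 − 213) = 213 + 0.91 × -100 = 122 → 122

(204, 237, 122)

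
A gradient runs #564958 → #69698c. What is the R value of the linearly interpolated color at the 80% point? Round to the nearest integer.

101

R₁ = 86 (from #564958), R₂ = 105 (from #69698c).
R = 86 + 0.8 × (105 − 86) = 101.2 → 101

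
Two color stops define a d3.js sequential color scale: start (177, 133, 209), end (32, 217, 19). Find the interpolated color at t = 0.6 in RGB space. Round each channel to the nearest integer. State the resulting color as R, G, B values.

R = 177 + 0.6 × (32 − 177) = 177 + 0.6 × -145 = 90 → 90
G = 133 + 0.6 × (217 − 133) = 133 + 0.6 × 84 = 183.4 → 183
B = 209 + 0.6 × (19 − 209) = 209 + 0.6 × -190 = 95 → 95

(90, 183, 95)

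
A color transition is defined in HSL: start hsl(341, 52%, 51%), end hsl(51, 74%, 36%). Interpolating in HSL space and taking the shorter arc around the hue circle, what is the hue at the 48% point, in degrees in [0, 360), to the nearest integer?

15

Hue: 51 − 341 = -290°, but |-290| > 180 so the shorter arc goes the other way: Δh = -290 + 360 = 70°.
H = 341 + 0.48 × (70) = 374.6 → 375 → 375 mod 360 = 15°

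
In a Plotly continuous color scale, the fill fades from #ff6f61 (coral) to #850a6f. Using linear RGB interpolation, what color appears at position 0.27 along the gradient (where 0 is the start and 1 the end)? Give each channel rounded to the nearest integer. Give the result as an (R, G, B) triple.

#ff6f61 → (255, 111, 97); #850a6f → (133, 10, 111).
R = 255 + 0.27 × (133 − 255) = 255 + 0.27 × -122 = 222.06 → 222
G = 111 + 0.27 × (10 − 111) = 111 + 0.27 × -101 = 83.73 → 84
B = 97 + 0.27 × (111 − 97) = 97 + 0.27 × 14 = 100.78 → 101

(222, 84, 101)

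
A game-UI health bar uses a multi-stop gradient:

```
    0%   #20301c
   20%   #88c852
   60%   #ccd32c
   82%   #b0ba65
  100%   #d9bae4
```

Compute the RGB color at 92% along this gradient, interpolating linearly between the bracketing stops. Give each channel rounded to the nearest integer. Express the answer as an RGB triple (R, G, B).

92% lies between the 82% and 100% stops, so the local fraction is t = (92 − 82)/(100 − 82) = 10/18 ≈ 0.5556.
#b0ba65 → (176, 186, 101); #d9bae4 → (217, 186, 228).
R = 176 + 0.5556 × (217 − 176) = 198.78 → 199
G = 186 + 0.5556 × (186 − 186) = 186 → 186
B = 101 + 0.5556 × (228 − 101) = 171.561 → 172

(199, 186, 172)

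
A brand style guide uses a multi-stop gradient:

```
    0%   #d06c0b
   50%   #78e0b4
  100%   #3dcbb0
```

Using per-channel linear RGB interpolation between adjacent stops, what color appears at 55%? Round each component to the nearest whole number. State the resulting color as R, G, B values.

(114, 222, 180)

55% lies between the 50% and 100% stops, so the local fraction is t = (55 − 50)/(100 − 50) = 5/50 ≈ 0.1.
#78e0b4 → (120, 224, 180); #3dcbb0 → (61, 203, 176).
R = 120 + 0.1 × (61 − 120) = 114.1 → 114
G = 224 + 0.1 × (203 − 224) = 221.9 → 222
B = 180 + 0.1 × (176 − 180) = 179.6 → 180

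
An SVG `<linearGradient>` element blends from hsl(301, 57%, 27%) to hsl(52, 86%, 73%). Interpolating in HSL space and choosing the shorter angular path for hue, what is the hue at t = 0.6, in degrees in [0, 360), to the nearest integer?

Hue: 52 − 301 = -249°, but |-249| > 180 so the shorter arc goes the other way: Δh = -249 + 360 = 111°.
H = 301 + 0.6 × (111) = 367.6 → 368 → 368 mod 360 = 8°

8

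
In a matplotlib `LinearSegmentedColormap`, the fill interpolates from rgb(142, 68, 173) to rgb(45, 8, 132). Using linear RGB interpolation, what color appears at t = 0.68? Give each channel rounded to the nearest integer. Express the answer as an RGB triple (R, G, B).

R = 142 + 0.68 × (45 − 142) = 142 + 0.68 × -97 = 76.04 → 76
G = 68 + 0.68 × (8 − 68) = 68 + 0.68 × -60 = 27.2 → 27
B = 173 + 0.68 × (132 − 173) = 173 + 0.68 × -41 = 145.12 → 145
So the blended color is (76, 27, 145), about #4c1b91.

(76, 27, 145)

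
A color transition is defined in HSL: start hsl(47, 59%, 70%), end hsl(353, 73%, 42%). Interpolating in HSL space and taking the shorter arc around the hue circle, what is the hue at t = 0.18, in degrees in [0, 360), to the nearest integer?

Hue: 353 − 47 = 306°, but |306| > 180 so the shorter arc goes the other way: Δh = 306 − 360 = -54°.
H = 47 + 0.18 × (-54) = 37.28 → 37°

37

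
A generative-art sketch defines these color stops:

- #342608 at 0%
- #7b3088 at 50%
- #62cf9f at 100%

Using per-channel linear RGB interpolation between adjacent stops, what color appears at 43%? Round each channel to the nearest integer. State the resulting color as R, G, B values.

43% lies between the 0% and 50% stops, so the local fraction is t = (43 − 0)/(50 − 0) = 43/50 ≈ 0.86.
#342608 → (52, 38, 8); #7b3088 → (123, 48, 136).
R = 52 + 0.86 × (123 − 52) = 113.06 → 113
G = 38 + 0.86 × (48 − 38) = 46.6 → 47
B = 8 + 0.86 × (136 − 8) = 118.08 → 118

(113, 47, 118)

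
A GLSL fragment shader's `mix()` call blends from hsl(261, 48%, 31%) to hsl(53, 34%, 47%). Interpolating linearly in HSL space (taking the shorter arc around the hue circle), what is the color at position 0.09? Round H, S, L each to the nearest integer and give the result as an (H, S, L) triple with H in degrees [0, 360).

(275, 47, 32)

Hue: 53 − 261 = -208°, but |-208| > 180 so the shorter arc goes the other way: Δh = -208 + 360 = 152°.
H = 261 + 0.09 × (152) = 274.68 → 275°
S = 48 + 0.09 × (34 − 48) = 46.74 → 47%
L = 31 + 0.09 × (47 − 31) = 32.44 → 32%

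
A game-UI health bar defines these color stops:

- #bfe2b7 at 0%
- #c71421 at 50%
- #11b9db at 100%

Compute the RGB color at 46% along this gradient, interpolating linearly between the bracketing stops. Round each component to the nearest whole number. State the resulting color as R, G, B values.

46% lies between the 0% and 50% stops, so the local fraction is t = (46 − 0)/(50 − 0) = 46/50 ≈ 0.92.
#bfe2b7 → (191, 226, 183); #c71421 → (199, 20, 33).
R = 191 + 0.92 × (199 − 191) = 198.36 → 198
G = 226 + 0.92 × (20 − 226) = 36.48 → 36
B = 183 + 0.92 × (33 − 183) = 45 → 45

(198, 36, 45)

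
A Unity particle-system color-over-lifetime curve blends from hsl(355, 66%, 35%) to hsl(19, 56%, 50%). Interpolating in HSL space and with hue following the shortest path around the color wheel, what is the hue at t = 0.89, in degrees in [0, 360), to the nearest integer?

Hue: 19 − 355 = -336°, but |-336| > 180 so the shorter arc goes the other way: Δh = -336 + 360 = 24°.
H = 355 + 0.89 × (24) = 376.36 → 376 → 376 mod 360 = 16°

16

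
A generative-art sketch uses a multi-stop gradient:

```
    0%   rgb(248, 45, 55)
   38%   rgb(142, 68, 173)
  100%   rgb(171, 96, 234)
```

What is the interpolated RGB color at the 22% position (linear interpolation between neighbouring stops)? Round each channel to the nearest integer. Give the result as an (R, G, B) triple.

(187, 58, 123)

22% lies between the 0% and 38% stops, so the local fraction is t = (22 − 0)/(38 − 0) = 22/38 ≈ 0.5789.
R = 248 + 0.5789 × (142 − 248) = 186.637 → 187
G = 45 + 0.5789 × (68 − 45) = 58.315 → 58
B = 55 + 0.5789 × (173 − 55) = 123.31 → 123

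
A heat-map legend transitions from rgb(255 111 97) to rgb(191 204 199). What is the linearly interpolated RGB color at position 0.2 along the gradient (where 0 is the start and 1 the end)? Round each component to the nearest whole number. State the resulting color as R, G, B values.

(242, 130, 117)

R = 255 + 0.2 × (191 − 255) = 255 + 0.2 × -64 = 242.2 → 242
G = 111 + 0.2 × (204 − 111) = 111 + 0.2 × 93 = 129.6 → 130
B = 97 + 0.2 × (199 − 97) = 97 + 0.2 × 102 = 117.4 → 117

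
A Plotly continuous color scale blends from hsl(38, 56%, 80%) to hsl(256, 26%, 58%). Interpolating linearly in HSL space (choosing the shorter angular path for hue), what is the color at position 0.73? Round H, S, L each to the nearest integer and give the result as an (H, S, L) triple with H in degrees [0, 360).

Hue: 256 − 38 = 218°, but |218| > 180 so the shorter arc goes the other way: Δh = 218 − 360 = -142°.
H = 38 + 0.73 × (-142) = -65.66 → -66 → -66 mod 360 = 294°
S = 56 + 0.73 × (26 − 56) = 34.1 → 34%
L = 80 + 0.73 × (58 − 80) = 63.94 → 64%

(294, 34, 64)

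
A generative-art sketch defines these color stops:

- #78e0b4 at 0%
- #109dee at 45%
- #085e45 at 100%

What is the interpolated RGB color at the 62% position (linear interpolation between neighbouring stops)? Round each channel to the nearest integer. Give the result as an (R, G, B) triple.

(14, 138, 186)

62% lies between the 45% and 100% stops, so the local fraction is t = (62 − 45)/(100 − 45) = 17/55 ≈ 0.3091.
#109dee → (16, 157, 238); #085e45 → (8, 94, 69).
R = 16 + 0.3091 × (8 − 16) = 13.527 → 14
G = 157 + 0.3091 × (94 − 157) = 137.527 → 138
B = 238 + 0.3091 × (69 − 238) = 185.762 → 186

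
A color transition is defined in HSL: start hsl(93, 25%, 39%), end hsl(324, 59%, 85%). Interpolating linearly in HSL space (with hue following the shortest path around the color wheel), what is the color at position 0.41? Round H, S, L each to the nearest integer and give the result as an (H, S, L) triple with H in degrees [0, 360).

Hue: 324 − 93 = 231°, but |231| > 180 so the shorter arc goes the other way: Δh = 231 − 360 = -129°.
H = 93 + 0.41 × (-129) = 40.11 → 40°
S = 25 + 0.41 × (59 − 25) = 38.94 → 39%
L = 39 + 0.41 × (85 − 39) = 57.86 → 58%

(40, 39, 58)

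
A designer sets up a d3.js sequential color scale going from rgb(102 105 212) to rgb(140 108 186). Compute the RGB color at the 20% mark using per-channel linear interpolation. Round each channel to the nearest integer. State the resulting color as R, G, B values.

(110, 106, 207)

20% corresponds to t = 0.2.
R = 102 + 0.2 × (140 − 102) = 102 + 0.2 × 38 = 109.6 → 110
G = 105 + 0.2 × (108 − 105) = 105 + 0.2 × 3 = 105.6 → 106
B = 212 + 0.2 × (186 − 212) = 212 + 0.2 × -26 = 206.8 → 207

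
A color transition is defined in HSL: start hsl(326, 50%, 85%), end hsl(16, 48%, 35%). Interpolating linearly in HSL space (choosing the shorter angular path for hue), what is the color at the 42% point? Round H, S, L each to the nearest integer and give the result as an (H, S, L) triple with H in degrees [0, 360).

(347, 49, 64)

Hue: 16 − 326 = -310°, but |-310| > 180 so the shorter arc goes the other way: Δh = -310 + 360 = 50°.
H = 326 + 0.42 × (50) = 347 → 347°
S = 50 + 0.42 × (48 − 50) = 49.16 → 49%
L = 85 + 0.42 × (35 − 85) = 64 → 64%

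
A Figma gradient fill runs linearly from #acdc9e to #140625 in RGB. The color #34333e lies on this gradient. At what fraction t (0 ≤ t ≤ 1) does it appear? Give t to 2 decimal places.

Invert the lerp on the G channel (largest span, 214): t = (51 − 220) / (6 − 220) = -169/-214 = 0.78972.
Check on R: (52 − 172)/(20 − 172) = 0.7895 ✓

0.79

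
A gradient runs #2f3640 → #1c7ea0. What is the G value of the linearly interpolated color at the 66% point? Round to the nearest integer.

G₁ = 54 (from #2f3640), G₂ = 126 (from #1c7ea0).
G = 54 + 0.66 × (126 − 54) = 101.52 → 102

102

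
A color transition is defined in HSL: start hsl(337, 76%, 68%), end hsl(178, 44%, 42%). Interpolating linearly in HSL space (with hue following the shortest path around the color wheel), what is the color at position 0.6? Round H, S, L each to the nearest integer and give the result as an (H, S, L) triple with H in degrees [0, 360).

(242, 57, 52)

Hue arc: Δh = 178 − 337 = -159° (|Δh| ≤ 180, already the shorter path).
H = 337 + 0.6 × (-159) = 241.6 → 242°
S = 76 + 0.6 × (44 − 76) = 56.8 → 57%
L = 68 + 0.6 × (42 − 68) = 52.4 → 52%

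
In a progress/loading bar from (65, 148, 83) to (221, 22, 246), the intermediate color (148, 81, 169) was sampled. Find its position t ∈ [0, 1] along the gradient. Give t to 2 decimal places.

Invert the lerp on the B channel (largest span, 163): t = (169 − 83) / (246 − 83) = 86/163 = 0.52761.
Check on R: (148 − 65)/(221 − 65) = 0.5321 ✓

0.53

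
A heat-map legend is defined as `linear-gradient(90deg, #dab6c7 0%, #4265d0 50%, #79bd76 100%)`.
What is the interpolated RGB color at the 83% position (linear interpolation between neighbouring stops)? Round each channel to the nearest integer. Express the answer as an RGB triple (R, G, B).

83% lies between the 50% and 100% stops, so the local fraction is t = (83 − 50)/(100 − 50) = 33/50 ≈ 0.66.
#4265d0 → (66, 101, 208); #79bd76 → (121, 189, 118).
R = 66 + 0.66 × (121 − 66) = 102.3 → 102
G = 101 + 0.66 × (189 − 101) = 159.08 → 159
B = 208 + 0.66 × (118 − 208) = 148.6 → 149

(102, 159, 149)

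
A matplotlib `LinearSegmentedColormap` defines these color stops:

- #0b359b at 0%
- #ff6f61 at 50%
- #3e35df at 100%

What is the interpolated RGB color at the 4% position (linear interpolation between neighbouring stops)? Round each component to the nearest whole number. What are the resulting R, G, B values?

4% lies between the 0% and 50% stops, so the local fraction is t = (4 − 0)/(50 − 0) = 4/50 ≈ 0.08.
#0b359b → (11, 53, 155); #ff6f61 → (255, 111, 97).
R = 11 + 0.08 × (255 − 11) = 30.52 → 31
G = 53 + 0.08 × (111 − 53) = 57.64 → 58
B = 155 + 0.08 × (97 − 155) = 150.36 → 150

(31, 58, 150)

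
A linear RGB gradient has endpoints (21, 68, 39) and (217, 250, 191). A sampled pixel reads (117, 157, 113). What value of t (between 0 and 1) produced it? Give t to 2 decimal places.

Invert the lerp on the R channel (largest span, 196): t = (117 − 21) / (217 − 21) = 96/196 = 0.4898.
Check on G: (157 − 68)/(250 − 68) = 0.489 ✓

0.49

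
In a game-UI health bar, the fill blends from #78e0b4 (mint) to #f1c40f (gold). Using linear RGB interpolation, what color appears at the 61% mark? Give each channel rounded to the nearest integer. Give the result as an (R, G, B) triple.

(194, 207, 79)

#78e0b4 → (120, 224, 180); #f1c40f → (241, 196, 15).
61% corresponds to t = 0.61.
R = 120 + 0.61 × (241 − 120) = 120 + 0.61 × 121 = 193.81 → 194
G = 224 + 0.61 × (196 − 224) = 224 + 0.61 × -28 = 206.92 → 207
B = 180 + 0.61 × (15 − 180) = 180 + 0.61 × -165 = 79.35 → 79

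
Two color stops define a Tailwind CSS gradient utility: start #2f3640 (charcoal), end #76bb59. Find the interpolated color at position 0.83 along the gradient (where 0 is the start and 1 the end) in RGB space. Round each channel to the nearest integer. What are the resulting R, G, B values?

(106, 164, 85)

#2f3640 → (47, 54, 64); #76bb59 → (118, 187, 89).
R = 47 + 0.83 × (118 − 47) = 47 + 0.83 × 71 = 105.93 → 106
G = 54 + 0.83 × (187 − 54) = 54 + 0.83 × 133 = 164.39 → 164
B = 64 + 0.83 × (89 − 64) = 64 + 0.83 × 25 = 84.75 → 85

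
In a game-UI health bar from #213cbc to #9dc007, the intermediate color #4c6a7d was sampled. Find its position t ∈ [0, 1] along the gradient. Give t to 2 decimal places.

Invert the lerp on the B channel (largest span, 181): t = (125 − 188) / (7 − 188) = -63/-181 = 0.34807.
Check on R: (76 − 33)/(157 − 33) = 0.3468 ✓

0.35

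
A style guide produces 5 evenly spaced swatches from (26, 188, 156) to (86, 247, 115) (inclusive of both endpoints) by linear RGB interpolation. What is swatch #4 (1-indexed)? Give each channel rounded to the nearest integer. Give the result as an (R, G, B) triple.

With 5 swatches and endpoints inclusive, swatch 4 sits at t = (4 − 1)/(5 − 1) = 3/4 ≈ 0.75.
R = 26 + 0.75 × (86 − 26) = 71 → 71
G = 188 + 0.75 × (247 − 188) = 232.25 → 232
B = 156 + 0.75 × (115 − 156) = 125.25 → 125

(71, 232, 125)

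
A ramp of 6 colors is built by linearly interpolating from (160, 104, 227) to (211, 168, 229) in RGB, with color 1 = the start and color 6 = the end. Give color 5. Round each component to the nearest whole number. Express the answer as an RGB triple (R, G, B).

With 6 swatches and endpoints inclusive, swatch 5 sits at t = (5 − 1)/(6 − 1) = 4/5 ≈ 0.8.
R = 160 + 0.8 × (211 − 160) = 200.8 → 201
G = 104 + 0.8 × (168 − 104) = 155.2 → 155
B = 227 + 0.8 × (229 − 227) = 228.6 → 229

(201, 155, 229)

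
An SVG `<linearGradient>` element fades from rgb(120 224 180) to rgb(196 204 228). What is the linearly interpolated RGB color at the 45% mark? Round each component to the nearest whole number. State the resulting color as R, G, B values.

45% corresponds to t = 0.45.
R = 120 + 0.45 × (196 − 120) = 120 + 0.45 × 76 = 154.2 → 154
G = 224 + 0.45 × (204 − 224) = 224 + 0.45 × -20 = 215 → 215
B = 180 + 0.45 × (228 − 180) = 180 + 0.45 × 48 = 201.6 → 202

(154, 215, 202)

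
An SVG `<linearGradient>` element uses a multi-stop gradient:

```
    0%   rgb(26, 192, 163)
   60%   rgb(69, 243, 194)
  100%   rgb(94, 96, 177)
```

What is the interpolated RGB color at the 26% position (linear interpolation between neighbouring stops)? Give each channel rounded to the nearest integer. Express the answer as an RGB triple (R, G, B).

26% lies between the 0% and 60% stops, so the local fraction is t = (26 − 0)/(60 − 0) = 26/60 ≈ 0.4333.
R = 26 + 0.4333 × (69 − 26) = 44.632 → 45
G = 192 + 0.4333 × (243 − 192) = 214.098 → 214
B = 163 + 0.4333 × (194 − 163) = 176.432 → 176

(45, 214, 176)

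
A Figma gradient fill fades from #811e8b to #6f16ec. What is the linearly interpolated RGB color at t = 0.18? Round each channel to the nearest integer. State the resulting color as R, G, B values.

#811e8b → (129, 30, 139); #6f16ec → (111, 22, 236).
R = 129 + 0.18 × (111 − 129) = 129 + 0.18 × -18 = 125.76 → 126
G = 30 + 0.18 × (22 − 30) = 30 + 0.18 × -8 = 28.56 → 29
B = 139 + 0.18 × (236 − 139) = 139 + 0.18 × 97 = 156.46 → 156

(126, 29, 156)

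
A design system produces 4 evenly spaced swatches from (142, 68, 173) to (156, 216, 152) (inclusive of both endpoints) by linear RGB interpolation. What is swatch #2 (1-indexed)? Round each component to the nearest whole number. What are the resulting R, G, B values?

(147, 117, 166)

With 4 swatches and endpoints inclusive, swatch 2 sits at t = (2 − 1)/(4 − 1) = 1/3 ≈ 0.3333.
R = 142 + 0.3333 × (156 − 142) = 146.666 → 147
G = 68 + 0.3333 × (216 − 68) = 117.328 → 117
B = 173 + 0.3333 × (152 − 173) = 166.001 → 166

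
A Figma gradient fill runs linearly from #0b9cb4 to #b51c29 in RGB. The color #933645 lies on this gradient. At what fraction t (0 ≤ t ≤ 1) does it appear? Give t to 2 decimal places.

Invert the lerp on the R channel (largest span, 170): t = (147 − 11) / (181 − 11) = 136/170 = 0.8.
Check on G: (54 − 156)/(28 − 156) = 0.7969 ✓

0.80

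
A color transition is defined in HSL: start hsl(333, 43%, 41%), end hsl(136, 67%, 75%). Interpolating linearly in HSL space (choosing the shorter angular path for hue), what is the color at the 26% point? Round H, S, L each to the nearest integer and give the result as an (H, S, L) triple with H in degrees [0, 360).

(15, 49, 50)

Hue: 136 − 333 = -197°, but |-197| > 180 so the shorter arc goes the other way: Δh = -197 + 360 = 163°.
H = 333 + 0.26 × (163) = 375.38 → 375 → 375 mod 360 = 15°
S = 43 + 0.26 × (67 − 43) = 49.24 → 49%
L = 41 + 0.26 × (75 − 41) = 49.84 → 50%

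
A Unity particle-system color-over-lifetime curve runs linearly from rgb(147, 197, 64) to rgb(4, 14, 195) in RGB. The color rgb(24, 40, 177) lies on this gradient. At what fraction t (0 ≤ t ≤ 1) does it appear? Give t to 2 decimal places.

0.86

Invert the lerp on the G channel (largest span, 183): t = (40 − 197) / (14 − 197) = -157/-183 = 0.85792.
Check on R: (24 − 147)/(4 − 147) = 0.8601 ✓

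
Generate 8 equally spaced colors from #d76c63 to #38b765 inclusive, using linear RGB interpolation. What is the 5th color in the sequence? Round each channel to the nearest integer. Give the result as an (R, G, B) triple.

(124, 151, 100)

With 8 swatches and endpoints inclusive, swatch 5 sits at t = (5 − 1)/(8 − 1) = 4/7 ≈ 0.5714.
#d76c63 → (215, 108, 99); #38b765 → (56, 183, 101).
R = 215 + 0.5714 × (56 − 215) = 124.147 → 124
G = 108 + 0.5714 × (183 − 108) = 150.855 → 151
B = 99 + 0.5714 × (101 − 99) = 100.143 → 100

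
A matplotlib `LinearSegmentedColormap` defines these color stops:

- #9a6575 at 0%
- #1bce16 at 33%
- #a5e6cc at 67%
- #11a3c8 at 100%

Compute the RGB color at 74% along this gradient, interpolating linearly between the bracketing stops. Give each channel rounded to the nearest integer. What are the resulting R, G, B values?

(134, 216, 203)

74% lies between the 67% and 100% stops, so the local fraction is t = (74 − 67)/(100 − 67) = 7/33 ≈ 0.2121.
#a5e6cc → (165, 230, 204); #11a3c8 → (17, 163, 200).
R = 165 + 0.2121 × (17 − 165) = 133.609 → 134
G = 230 + 0.2121 × (163 − 230) = 215.789 → 216
B = 204 + 0.2121 × (200 − 204) = 203.152 → 203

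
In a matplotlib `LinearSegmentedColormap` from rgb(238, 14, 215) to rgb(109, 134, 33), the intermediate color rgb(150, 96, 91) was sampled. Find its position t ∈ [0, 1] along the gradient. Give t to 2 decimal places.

Invert the lerp on the B channel (largest span, 182): t = (91 − 215) / (33 − 215) = -124/-182 = 0.68132.
Check on R: (150 − 238)/(109 − 238) = 0.6822 ✓

0.68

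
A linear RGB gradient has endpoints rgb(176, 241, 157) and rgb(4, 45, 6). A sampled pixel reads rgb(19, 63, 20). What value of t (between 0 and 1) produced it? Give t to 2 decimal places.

Invert the lerp on the G channel (largest span, 196): t = (63 − 241) / (45 − 241) = -178/-196 = 0.90816.
Check on R: (19 − 176)/(4 − 176) = 0.9128 ✓

0.91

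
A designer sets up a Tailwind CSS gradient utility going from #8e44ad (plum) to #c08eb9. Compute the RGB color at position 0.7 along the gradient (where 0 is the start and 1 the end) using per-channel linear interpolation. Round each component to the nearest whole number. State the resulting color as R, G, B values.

#8e44ad → (142, 68, 173); #c08eb9 → (192, 142, 185).
R = 142 + 0.7 × (192 − 142) = 142 + 0.7 × 50 = 177 → 177
G = 68 + 0.7 × (142 − 68) = 68 + 0.7 × 74 = 119.8 → 120
B = 173 + 0.7 × (185 − 173) = 173 + 0.7 × 12 = 181.4 → 181

(177, 120, 181)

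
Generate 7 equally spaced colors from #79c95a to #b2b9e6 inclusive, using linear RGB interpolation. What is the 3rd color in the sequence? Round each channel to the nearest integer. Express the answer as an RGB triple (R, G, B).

(140, 196, 137)

With 7 swatches and endpoints inclusive, swatch 3 sits at t = (3 − 1)/(7 − 1) = 2/6 ≈ 0.3333.
#79c95a → (121, 201, 90); #b2b9e6 → (178, 185, 230).
R = 121 + 0.3333 × (178 − 121) = 139.998 → 140
G = 201 + 0.3333 × (185 − 201) = 195.667 → 196
B = 90 + 0.3333 × (230 − 90) = 136.662 → 137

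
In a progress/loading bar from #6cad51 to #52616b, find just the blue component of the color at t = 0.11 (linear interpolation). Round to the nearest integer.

B₁ = 81 (from #6cad51), B₂ = 107 (from #52616b).
B = 81 + 0.11 × (107 − 81) = 83.86 → 84

84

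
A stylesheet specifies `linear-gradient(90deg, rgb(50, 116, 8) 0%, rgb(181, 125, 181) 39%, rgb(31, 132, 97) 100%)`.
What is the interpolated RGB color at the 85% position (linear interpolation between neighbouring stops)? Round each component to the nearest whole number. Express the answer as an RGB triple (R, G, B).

85% lies between the 39% and 100% stops, so the local fraction is t = (85 − 39)/(100 − 39) = 46/61 ≈ 0.7541.
R = 181 + 0.7541 × (31 − 181) = 67.885 → 68
G = 125 + 0.7541 × (132 − 125) = 130.279 → 130
B = 181 + 0.7541 × (97 − 181) = 117.656 → 118

(68, 130, 118)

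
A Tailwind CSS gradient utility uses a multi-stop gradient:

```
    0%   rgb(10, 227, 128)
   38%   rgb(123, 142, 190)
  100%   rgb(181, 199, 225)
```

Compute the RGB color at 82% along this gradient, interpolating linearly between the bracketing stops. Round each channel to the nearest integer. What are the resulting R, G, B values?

82% lies between the 38% and 100% stops, so the local fraction is t = (82 − 38)/(100 − 38) = 44/62 ≈ 0.7097.
R = 123 + 0.7097 × (181 − 123) = 164.163 → 164
G = 142 + 0.7097 × (199 − 142) = 182.453 → 182
B = 190 + 0.7097 × (225 − 190) = 214.839 → 215

(164, 182, 215)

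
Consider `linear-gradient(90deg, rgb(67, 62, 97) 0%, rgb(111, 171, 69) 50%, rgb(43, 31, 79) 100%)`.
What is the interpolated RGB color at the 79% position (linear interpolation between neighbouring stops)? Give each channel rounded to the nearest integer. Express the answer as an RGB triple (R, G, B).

79% lies between the 50% and 100% stops, so the local fraction is t = (79 − 50)/(100 − 50) = 29/50 ≈ 0.58.
R = 111 + 0.58 × (43 − 111) = 71.56 → 72
G = 171 + 0.58 × (31 − 171) = 89.8 → 90
B = 69 + 0.58 × (79 − 69) = 74.8 → 75

(72, 90, 75)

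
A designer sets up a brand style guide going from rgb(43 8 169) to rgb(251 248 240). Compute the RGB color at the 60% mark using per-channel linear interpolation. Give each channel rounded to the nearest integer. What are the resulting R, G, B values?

60% corresponds to t = 0.6.
R = 43 + 0.6 × (251 − 43) = 43 + 0.6 × 208 = 167.8 → 168
G = 8 + 0.6 × (248 − 8) = 8 + 0.6 × 240 = 152 → 152
B = 169 + 0.6 × (240 − 169) = 169 + 0.6 × 71 = 211.6 → 212

(168, 152, 212)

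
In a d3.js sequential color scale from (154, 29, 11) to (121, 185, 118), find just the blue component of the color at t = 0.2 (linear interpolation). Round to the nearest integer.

32

B = 11 + 0.2 × (118 − 11) = 32.4 → 32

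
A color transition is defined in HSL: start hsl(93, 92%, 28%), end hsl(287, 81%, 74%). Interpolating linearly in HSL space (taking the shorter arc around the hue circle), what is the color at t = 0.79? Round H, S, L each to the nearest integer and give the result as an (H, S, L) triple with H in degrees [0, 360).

(322, 83, 64)

Hue: 287 − 93 = 194°, but |194| > 180 so the shorter arc goes the other way: Δh = 194 − 360 = -166°.
H = 93 + 0.79 × (-166) = -38.14 → -38 → -38 mod 360 = 322°
S = 92 + 0.79 × (81 − 92) = 83.31 → 83%
L = 28 + 0.79 × (74 − 28) = 64.34 → 64%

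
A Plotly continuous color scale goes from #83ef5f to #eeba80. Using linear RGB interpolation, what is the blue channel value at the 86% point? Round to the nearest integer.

B₁ = 95 (from #83ef5f), B₂ = 128 (from #eeba80).
B = 95 + 0.86 × (128 − 95) = 123.38 → 123

123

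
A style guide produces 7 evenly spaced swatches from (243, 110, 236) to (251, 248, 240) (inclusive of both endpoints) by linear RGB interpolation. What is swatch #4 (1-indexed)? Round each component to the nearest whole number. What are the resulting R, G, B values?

(247, 179, 238)

With 7 swatches and endpoints inclusive, swatch 4 sits at t = (4 − 1)/(7 − 1) = 3/6 ≈ 0.5.
R = 243 + 0.5 × (251 − 243) = 247 → 247
G = 110 + 0.5 × (248 − 110) = 179 → 179
B = 236 + 0.5 × (240 − 236) = 238 → 238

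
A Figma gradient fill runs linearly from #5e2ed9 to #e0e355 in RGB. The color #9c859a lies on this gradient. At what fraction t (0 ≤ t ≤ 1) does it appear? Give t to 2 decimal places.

Invert the lerp on the G channel (largest span, 181): t = (133 − 46) / (227 − 46) = 87/181 = 0.48066.
Check on R: (156 − 94)/(224 − 94) = 0.4769 ✓

0.48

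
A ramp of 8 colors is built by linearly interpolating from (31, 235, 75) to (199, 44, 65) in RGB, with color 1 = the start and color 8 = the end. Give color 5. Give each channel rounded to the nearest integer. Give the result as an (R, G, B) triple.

(127, 126, 69)

With 8 swatches and endpoints inclusive, swatch 5 sits at t = (5 − 1)/(8 − 1) = 4/7 ≈ 0.5714.
R = 31 + 0.5714 × (199 − 31) = 126.995 → 127
G = 235 + 0.5714 × (44 − 235) = 125.863 → 126
B = 75 + 0.5714 × (65 − 75) = 69.286 → 69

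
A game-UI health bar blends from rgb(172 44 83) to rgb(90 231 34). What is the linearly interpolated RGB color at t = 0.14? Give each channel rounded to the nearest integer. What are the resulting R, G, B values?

R = 172 + 0.14 × (90 − 172) = 172 + 0.14 × -82 = 160.52 → 161
G = 44 + 0.14 × (231 − 44) = 44 + 0.14 × 187 = 70.18 → 70
B = 83 + 0.14 × (34 − 83) = 83 + 0.14 × -49 = 76.14 → 76

(161, 70, 76)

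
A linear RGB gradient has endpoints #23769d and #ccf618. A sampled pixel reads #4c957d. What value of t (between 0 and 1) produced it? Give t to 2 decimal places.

0.24

Invert the lerp on the R channel (largest span, 169): t = (76 − 35) / (204 − 35) = 41/169 = 0.2426.
Check on G: (149 − 118)/(246 − 118) = 0.2422 ✓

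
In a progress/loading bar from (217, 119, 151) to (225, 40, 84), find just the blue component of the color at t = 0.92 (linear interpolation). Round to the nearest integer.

89

B = 151 + 0.92 × (84 − 151) = 89.36 → 89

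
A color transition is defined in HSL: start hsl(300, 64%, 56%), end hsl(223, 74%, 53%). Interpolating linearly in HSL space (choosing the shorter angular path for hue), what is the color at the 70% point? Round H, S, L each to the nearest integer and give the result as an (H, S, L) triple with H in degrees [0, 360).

(246, 71, 54)

Hue arc: Δh = 223 − 300 = -77° (|Δh| ≤ 180, already the shorter path).
H = 300 + 0.7 × (-77) = 246.1 → 246°
S = 64 + 0.7 × (74 − 64) = 71 → 71%
L = 56 + 0.7 × (53 − 56) = 53.9 → 54%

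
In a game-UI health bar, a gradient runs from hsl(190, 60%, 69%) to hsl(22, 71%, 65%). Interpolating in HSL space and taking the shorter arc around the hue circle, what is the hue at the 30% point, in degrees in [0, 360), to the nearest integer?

140

Hue arc: Δh = 22 − 190 = -168° (|Δh| ≤ 180, already the shorter path).
H = 190 + 0.3 × (-168) = 139.6 → 140°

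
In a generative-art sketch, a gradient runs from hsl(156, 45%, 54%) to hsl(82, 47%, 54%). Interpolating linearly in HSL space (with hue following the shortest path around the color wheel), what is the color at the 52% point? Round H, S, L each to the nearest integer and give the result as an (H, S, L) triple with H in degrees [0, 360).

Hue arc: Δh = 82 − 156 = -74° (|Δh| ≤ 180, already the shorter path).
H = 156 + 0.52 × (-74) = 117.52 → 118°
S = 45 + 0.52 × (47 − 45) = 46.04 → 46%
L = 54 + 0.52 × (54 − 54) = 54 → 54%

(118, 46, 54)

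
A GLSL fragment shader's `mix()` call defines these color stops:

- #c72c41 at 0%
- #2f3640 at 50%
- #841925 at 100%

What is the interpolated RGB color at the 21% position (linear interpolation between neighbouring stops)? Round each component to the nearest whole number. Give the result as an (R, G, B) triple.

(135, 48, 65)

21% lies between the 0% and 50% stops, so the local fraction is t = (21 − 0)/(50 − 0) = 21/50 ≈ 0.42.
#c72c41 → (199, 44, 65); #2f3640 → (47, 54, 64).
R = 199 + 0.42 × (47 − 199) = 135.16 → 135
G = 44 + 0.42 × (54 − 44) = 48.2 → 48
B = 65 + 0.42 × (64 − 65) = 64.58 → 65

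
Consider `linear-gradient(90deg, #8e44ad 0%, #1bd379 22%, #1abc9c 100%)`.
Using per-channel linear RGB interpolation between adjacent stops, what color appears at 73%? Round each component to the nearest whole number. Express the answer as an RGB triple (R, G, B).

73% lies between the 22% and 100% stops, so the local fraction is t = (73 − 22)/(100 − 22) = 51/78 ≈ 0.6538.
#1bd379 → (27, 211, 121); #1abc9c → (26, 188, 156).
R = 27 + 0.6538 × (26 − 27) = 26.346 → 26
G = 211 + 0.6538 × (188 − 211) = 195.963 → 196
B = 121 + 0.6538 × (156 − 121) = 143.883 → 144

(26, 196, 144)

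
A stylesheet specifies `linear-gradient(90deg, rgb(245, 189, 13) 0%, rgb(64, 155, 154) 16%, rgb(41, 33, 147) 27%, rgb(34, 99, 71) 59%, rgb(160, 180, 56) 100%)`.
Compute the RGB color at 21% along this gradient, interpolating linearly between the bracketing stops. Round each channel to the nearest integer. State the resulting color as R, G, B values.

(54, 100, 151)

21% lies between the 16% and 27% stops, so the local fraction is t = (21 − 16)/(27 − 16) = 5/11 ≈ 0.4545.
R = 64 + 0.4545 × (41 − 64) = 53.547 → 54
G = 155 + 0.4545 × (33 − 155) = 99.551 → 100
B = 154 + 0.4545 × (147 − 154) = 150.819 → 151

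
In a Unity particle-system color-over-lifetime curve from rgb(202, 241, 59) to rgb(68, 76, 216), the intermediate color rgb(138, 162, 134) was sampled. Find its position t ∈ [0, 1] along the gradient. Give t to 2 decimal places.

0.48

Invert the lerp on the G channel (largest span, 165): t = (162 − 241) / (76 − 241) = -79/-165 = 0.47879.
Check on R: (138 − 202)/(68 − 202) = 0.4776 ✓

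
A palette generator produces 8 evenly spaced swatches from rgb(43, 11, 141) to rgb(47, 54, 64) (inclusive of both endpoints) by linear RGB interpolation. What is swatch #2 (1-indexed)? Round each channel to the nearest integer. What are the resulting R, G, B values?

With 8 swatches and endpoints inclusive, swatch 2 sits at t = (2 − 1)/(8 − 1) = 1/7 ≈ 0.1429.
R = 43 + 0.1429 × (47 − 43) = 43.572 → 44
G = 11 + 0.1429 × (54 − 11) = 17.145 → 17
B = 141 + 0.1429 × (64 − 141) = 129.997 → 130

(44, 17, 130)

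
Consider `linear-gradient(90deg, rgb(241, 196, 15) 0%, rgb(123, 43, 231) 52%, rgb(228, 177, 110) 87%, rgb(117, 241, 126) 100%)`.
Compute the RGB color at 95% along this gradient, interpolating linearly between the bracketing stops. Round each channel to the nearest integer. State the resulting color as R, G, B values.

95% lies between the 87% and 100% stops, so the local fraction is t = (95 − 87)/(100 − 87) = 8/13 ≈ 0.6154.
R = 228 + 0.6154 × (117 − 228) = 159.691 → 160
G = 177 + 0.6154 × (241 − 177) = 216.386 → 216
B = 110 + 0.6154 × (126 − 110) = 119.846 → 120

(160, 216, 120)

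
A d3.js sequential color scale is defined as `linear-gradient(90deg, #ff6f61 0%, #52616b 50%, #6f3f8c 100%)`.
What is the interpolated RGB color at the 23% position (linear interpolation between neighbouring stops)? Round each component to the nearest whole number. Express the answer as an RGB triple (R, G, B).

(175, 105, 102)

23% lies between the 0% and 50% stops, so the local fraction is t = (23 − 0)/(50 − 0) = 23/50 ≈ 0.46.
#ff6f61 → (255, 111, 97); #52616b → (82, 97, 107).
R = 255 + 0.46 × (82 − 255) = 175.42 → 175
G = 111 + 0.46 × (97 − 111) = 104.56 → 105
B = 97 + 0.46 × (107 − 97) = 101.6 → 102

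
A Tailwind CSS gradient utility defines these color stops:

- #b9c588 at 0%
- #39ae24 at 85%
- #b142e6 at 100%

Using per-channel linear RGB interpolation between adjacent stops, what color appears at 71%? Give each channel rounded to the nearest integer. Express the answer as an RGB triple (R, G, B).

(78, 178, 52)

71% lies between the 0% and 85% stops, so the local fraction is t = (71 − 0)/(85 − 0) = 71/85 ≈ 0.8353.
#b9c588 → (185, 197, 136); #39ae24 → (57, 174, 36).
R = 185 + 0.8353 × (57 − 185) = 78.082 → 78
G = 197 + 0.8353 × (174 − 197) = 177.788 → 178
B = 136 + 0.8353 × (36 − 136) = 52.47 → 52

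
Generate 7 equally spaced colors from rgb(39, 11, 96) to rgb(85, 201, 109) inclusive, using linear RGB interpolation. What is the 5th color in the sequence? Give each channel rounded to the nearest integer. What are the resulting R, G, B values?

With 7 swatches and endpoints inclusive, swatch 5 sits at t = (5 − 1)/(7 − 1) = 4/6 ≈ 0.6667.
R = 39 + 0.6667 × (85 − 39) = 69.668 → 70
G = 11 + 0.6667 × (201 − 11) = 137.673 → 138
B = 96 + 0.6667 × (109 − 96) = 104.667 → 105

(70, 138, 105)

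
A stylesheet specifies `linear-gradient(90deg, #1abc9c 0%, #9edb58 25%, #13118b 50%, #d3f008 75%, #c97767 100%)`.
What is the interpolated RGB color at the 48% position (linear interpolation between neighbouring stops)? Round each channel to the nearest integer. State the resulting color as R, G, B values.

48% lies between the 25% and 50% stops, so the local fraction is t = (48 − 25)/(50 − 25) = 23/25 ≈ 0.92.
#9edb58 → (158, 219, 88); #13118b → (19, 17, 139).
R = 158 + 0.92 × (19 − 158) = 30.12 → 30
G = 219 + 0.92 × (17 − 219) = 33.16 → 33
B = 88 + 0.92 × (139 − 88) = 134.92 → 135

(30, 33, 135)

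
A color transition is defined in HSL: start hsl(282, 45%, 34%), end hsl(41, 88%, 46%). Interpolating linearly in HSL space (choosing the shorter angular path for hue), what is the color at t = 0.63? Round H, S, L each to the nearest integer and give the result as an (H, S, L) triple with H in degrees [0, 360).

Hue: 41 − 282 = -241°, but |-241| > 180 so the shorter arc goes the other way: Δh = -241 + 360 = 119°.
H = 282 + 0.63 × (119) = 356.97 → 357°
S = 45 + 0.63 × (88 − 45) = 72.09 → 72%
L = 34 + 0.63 × (46 − 34) = 41.56 → 42%

(357, 72, 42)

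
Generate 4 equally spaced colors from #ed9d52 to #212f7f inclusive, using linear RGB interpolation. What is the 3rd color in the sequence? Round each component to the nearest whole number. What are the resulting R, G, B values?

With 4 swatches and endpoints inclusive, swatch 3 sits at t = (3 − 1)/(4 − 1) = 2/3 ≈ 0.6667.
#ed9d52 → (237, 157, 82); #212f7f → (33, 47, 127).
R = 237 + 0.6667 × (33 − 237) = 100.993 → 101
G = 157 + 0.6667 × (47 − 157) = 83.663 → 84
B = 82 + 0.6667 × (127 − 82) = 112.001 → 112

(101, 84, 112)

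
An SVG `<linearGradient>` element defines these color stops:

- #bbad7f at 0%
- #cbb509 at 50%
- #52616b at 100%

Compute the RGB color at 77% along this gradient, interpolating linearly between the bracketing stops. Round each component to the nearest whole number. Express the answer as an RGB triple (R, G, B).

77% lies between the 50% and 100% stops, so the local fraction is t = (77 − 50)/(100 − 50) = 27/50 ≈ 0.54.
#cbb509 → (203, 181, 9); #52616b → (82, 97, 107).
R = 203 + 0.54 × (82 − 203) = 137.66 → 138
G = 181 + 0.54 × (97 − 181) = 135.64 → 136
B = 9 + 0.54 × (107 − 9) = 61.92 → 62

(138, 136, 62)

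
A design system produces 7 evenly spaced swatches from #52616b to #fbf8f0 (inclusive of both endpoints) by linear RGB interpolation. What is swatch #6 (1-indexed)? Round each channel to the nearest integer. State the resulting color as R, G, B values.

(223, 223, 218)

With 7 swatches and endpoints inclusive, swatch 6 sits at t = (6 − 1)/(7 − 1) = 5/6 ≈ 0.8333.
#52616b → (82, 97, 107); #fbf8f0 → (251, 248, 240).
R = 82 + 0.8333 × (251 − 82) = 222.828 → 223
G = 97 + 0.8333 × (248 − 97) = 222.828 → 223
B = 107 + 0.8333 × (240 − 107) = 217.829 → 218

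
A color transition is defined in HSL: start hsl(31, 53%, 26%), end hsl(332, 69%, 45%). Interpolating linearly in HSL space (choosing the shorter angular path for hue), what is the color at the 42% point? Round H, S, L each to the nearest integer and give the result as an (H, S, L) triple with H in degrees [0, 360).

(6, 60, 34)

Hue: 332 − 31 = 301°, but |301| > 180 so the shorter arc goes the other way: Δh = 301 − 360 = -59°.
H = 31 + 0.42 × (-59) = 6.22 → 6°
S = 53 + 0.42 × (69 − 53) = 59.72 → 60%
L = 26 + 0.42 × (45 − 26) = 33.98 → 34%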